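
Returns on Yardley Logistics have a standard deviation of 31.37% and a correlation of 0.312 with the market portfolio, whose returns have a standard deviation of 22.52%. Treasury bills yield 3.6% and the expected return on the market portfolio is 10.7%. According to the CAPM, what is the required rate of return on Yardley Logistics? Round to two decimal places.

6.69%

β = ρ × σ_i / σ_m = 0.312 × 31.37% / 22.52% = 0.4346
MRP = 10.7% − 3.6% = 7.10%
E(R) = 3.6% + 0.4346 × 7.1% = 6.69%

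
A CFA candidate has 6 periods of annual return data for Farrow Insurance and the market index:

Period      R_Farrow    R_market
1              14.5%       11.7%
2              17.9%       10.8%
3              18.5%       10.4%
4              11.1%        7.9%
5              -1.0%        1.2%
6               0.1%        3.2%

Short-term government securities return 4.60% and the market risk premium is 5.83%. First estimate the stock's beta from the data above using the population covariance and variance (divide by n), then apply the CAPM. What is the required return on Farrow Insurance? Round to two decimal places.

15.73%

Mean R_i = (14.5 + 17.9 + 18.5 + 11.1 − 1.0 + 0.1) / 6 = 10.1833%
Mean R_m = (11.7 + 10.8 + 10.4 + 7.9 + 1.2 + 3.2) / 6 = 7.5333%
Σ(R_i − R̄_i)(R_m − R̄_m) = 181.8933  ⇒  Cov = 181.8933 / 6 = 30.3156
Σ(R_m − R̄_m)² = 95.2733  ⇒  Var(R_m) = 95.2733 / 6 = 15.8789
β = Cov / Var(R_m) = 30.3156 / 15.8789 = 1.9092
E(R) = R_f + β × MRP = 4.60% + 1.9092 × 5.83% = 15.73%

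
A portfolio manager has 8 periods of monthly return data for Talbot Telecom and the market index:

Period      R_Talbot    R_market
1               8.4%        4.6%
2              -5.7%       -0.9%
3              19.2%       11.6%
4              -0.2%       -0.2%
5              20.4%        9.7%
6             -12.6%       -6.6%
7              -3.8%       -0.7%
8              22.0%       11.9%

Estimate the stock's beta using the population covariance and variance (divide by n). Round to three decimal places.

1.940

Mean R_i = (8.4 − 5.7 + 19.2 − 0.2 + 20.4 − 12.6 − 3.8 + 22.0) / 8 = 5.9625%
Mean R_m = (4.6 − 0.9 + 11.6 − 0.2 + 9.7 − 6.6 − 0.7 + 11.9) / 8 = 3.6750%
Σ(R_i − R̄_i)(R_m − R̄_m) = 636.7325  ⇒  Cov = 636.7325 / 8 = 79.5916
Σ(R_m − R̄_m)² = 328.2750  ⇒  Var(R_m) = 328.2750 / 8 = 41.0344
β = Cov / Var(R_m) = 79.5916 / 41.0344 = 1.9396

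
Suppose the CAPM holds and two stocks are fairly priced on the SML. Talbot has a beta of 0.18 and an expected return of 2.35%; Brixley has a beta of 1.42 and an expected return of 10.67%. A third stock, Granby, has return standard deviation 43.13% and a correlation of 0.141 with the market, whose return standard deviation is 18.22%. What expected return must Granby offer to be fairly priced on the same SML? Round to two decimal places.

MRP = (10.67% − 2.35%) / (1.42 − 0.18) = 6.7097%
R_f = 2.35% − 0.18 × 6.7097% = 1.1423%
β_Granby = ρ·σ_i/σ_m = 0.141 × 43.13 / 18.22 = 0.3338
E(R_Granby) = R_f + β × MRP = 1.1423% + 0.3338 × 6.7097% = 3.38%

3.38%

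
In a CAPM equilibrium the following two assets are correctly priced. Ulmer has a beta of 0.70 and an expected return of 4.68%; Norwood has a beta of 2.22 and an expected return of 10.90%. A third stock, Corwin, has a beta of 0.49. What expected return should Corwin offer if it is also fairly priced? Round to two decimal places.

3.82%

MRP (SML slope) = (10.90% − 4.68%) / (2.22 − 0.70) = 6.22% / 1.52 = 4.0921%
R_f (intercept) = 4.68% − 0.70 × 4.0921% = 1.8155%
E(R_Corwin) = R_f + β × MRP = 1.8155% + 0.49 × 4.0921% = 3.82%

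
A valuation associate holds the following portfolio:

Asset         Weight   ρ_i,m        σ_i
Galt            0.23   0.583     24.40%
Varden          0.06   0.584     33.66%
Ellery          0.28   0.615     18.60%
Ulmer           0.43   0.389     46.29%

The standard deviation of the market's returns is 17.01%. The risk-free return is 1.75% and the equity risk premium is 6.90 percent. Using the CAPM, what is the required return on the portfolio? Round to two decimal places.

β_Galt = 0.583 × 24.40% / 17.01% = 0.8363
β_Varden = 0.584 × 33.66% / 17.01% = 1.1556
β_Ellery = 0.615 × 18.60% / 17.01% = 0.6725
β_Ulmer = 0.389 × 46.29% / 17.01% = 1.0586
β_P = Σ w_i β_i = 0.23×0.8363 + 0.06×1.1556 + 0.28×0.6725 + 0.43×1.0586 = 0.9052
E(R_P) = R_f + β_P × MRP = 1.75% + 0.9052 × 6.90% = 8.00%

8.00%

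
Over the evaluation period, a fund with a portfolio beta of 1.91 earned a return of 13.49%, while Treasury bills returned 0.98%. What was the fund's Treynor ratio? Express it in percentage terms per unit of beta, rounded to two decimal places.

Treynor = (R_P − R_f) / β_P = (13.49% − 0.98%) / 1.9100 = 12.51% / 1.9100 = 6.55%

6.55%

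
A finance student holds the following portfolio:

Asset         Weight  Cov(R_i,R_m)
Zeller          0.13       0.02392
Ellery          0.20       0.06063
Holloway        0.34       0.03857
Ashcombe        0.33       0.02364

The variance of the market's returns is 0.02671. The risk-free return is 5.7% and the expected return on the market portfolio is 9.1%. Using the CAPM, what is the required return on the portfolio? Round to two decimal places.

β_Zeller = 0.02392 / 0.02671 = 0.8955
β_Ellery = 0.06063 / 0.02671 = 2.2699
β_Holloway = 0.03857 / 0.02671 = 1.4440
β_Ashcombe = 0.02364 / 0.02671 = 0.8851
β_P = Σ w_i β_i = 0.13×0.8955 + 0.20×2.2699 + 0.34×1.4440 + 0.33×0.8851 = 1.3534
MRP = 9.1% − 5.7% = 3.40%
E(R_P) = R_f + β_P × MRP = 5.7% + 1.3534 × 3.4% = 10.30%

10.30%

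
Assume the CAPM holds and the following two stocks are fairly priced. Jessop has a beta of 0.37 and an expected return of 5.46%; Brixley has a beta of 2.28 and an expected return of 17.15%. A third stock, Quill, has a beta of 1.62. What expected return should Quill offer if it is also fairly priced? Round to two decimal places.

MRP (SML slope) = (17.15% − 5.46%) / (2.28 − 0.37) = 11.69% / 1.91 = 6.1204%
R_f (intercept) = 5.46% − 0.37 × 6.1204% = 3.1955%
E(R_Quill) = R_f + β × MRP = 3.1955% + 1.62 × 6.1204% = 13.11%

13.11%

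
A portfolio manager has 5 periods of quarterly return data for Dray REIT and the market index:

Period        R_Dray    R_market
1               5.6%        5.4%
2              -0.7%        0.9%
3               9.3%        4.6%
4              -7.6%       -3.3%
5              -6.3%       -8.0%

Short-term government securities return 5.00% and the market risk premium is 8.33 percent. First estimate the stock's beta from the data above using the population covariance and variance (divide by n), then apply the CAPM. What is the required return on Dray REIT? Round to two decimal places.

14.78%

Mean R_i = (5.6 − 0.7 + 9.3 − 7.6 − 6.3) / 5 = 0.0600%
Mean R_m = (5.4 + 0.9 + 4.6 − 3.3 − 8.0) / 5 = -0.0800%
Σ(R_i − R̄_i)(R_m − R̄_m) = 147.8940  ⇒  Cov = 147.8940 / 5 = 29.5788
Σ(R_m − R̄_m)² = 125.9880  ⇒  Var(R_m) = 125.9880 / 5 = 25.1976
β = Cov / Var(R_m) = 29.5788 / 25.1976 = 1.1739
E(R) = R_f + β × MRP = 5.00% + 1.1739 × 8.33% = 14.78%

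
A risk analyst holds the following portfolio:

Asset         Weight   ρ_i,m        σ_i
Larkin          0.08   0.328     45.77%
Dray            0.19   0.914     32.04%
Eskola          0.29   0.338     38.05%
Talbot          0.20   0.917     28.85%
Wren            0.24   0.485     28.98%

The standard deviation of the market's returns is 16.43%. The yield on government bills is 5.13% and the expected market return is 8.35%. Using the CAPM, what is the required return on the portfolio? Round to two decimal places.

β_Larkin = 0.328 × 45.77% / 16.43% = 0.9137
β_Dray = 0.914 × 32.04% / 16.43% = 1.7824
β_Eskola = 0.338 × 38.05% / 16.43% = 0.7828
β_Talbot = 0.917 × 28.85% / 16.43% = 1.6102
β_Wren = 0.485 × 28.98% / 16.43% = 0.8555
β_P = Σ w_i β_i = 0.08×0.9137 + 0.19×1.7824 + 0.29×0.7828 + 0.20×1.6102 + 0.24×0.8555 = 1.1661
MRP = 8.35% − 5.13% = 3.22%
E(R_P) = R_f + β_P × MRP = 5.13% + 1.1661 × 3.22% = 8.88%

8.88%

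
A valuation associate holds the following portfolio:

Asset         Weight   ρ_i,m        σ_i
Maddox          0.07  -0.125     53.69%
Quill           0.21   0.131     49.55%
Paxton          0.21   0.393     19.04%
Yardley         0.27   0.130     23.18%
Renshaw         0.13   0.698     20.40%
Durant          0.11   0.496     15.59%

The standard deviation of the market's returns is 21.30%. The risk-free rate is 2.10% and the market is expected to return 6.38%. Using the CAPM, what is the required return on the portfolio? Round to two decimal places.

β_Maddox = -0.125 × 53.69% / 21.30% = -0.3151
β_Quill = 0.131 × 49.55% / 21.30% = 0.3047
β_Paxton = 0.393 × 19.04% / 21.30% = 0.3513
β_Yardley = 0.130 × 23.18% / 21.30% = 0.1415
β_Renshaw = 0.698 × 20.40% / 21.30% = 0.6685
β_Durant = 0.496 × 15.59% / 21.30% = 0.3630
β_P = Σ w_i β_i = 0.07×-0.3151 + 0.21×0.3047 + 0.21×0.3513 + 0.27×0.1415 + 0.13×0.6685 + 0.11×0.3630 = 0.2807
MRP = 6.38% − 2.10% = 4.28%
E(R_P) = R_f + β_P × MRP = 2.10% + 0.2807 × 4.28% = 3.30%

3.30%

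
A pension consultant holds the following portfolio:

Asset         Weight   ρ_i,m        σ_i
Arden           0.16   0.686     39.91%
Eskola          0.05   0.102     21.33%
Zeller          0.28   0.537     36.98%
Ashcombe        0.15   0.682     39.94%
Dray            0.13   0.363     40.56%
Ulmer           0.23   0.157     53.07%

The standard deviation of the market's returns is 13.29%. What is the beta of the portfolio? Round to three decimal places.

1.352

β_Arden = 0.686 × 39.91% / 13.29% = 2.0601
β_Eskola = 0.102 × 21.33% / 13.29% = 0.1637
β_Zeller = 0.537 × 36.98% / 13.29% = 1.4942
β_Ashcombe = 0.682 × 39.94% / 13.29% = 2.0496
β_Dray = 0.363 × 40.56% / 13.29% = 1.1078
β_Ulmer = 0.157 × 53.07% / 13.29% = 0.6269
β_P = Σ w_i β_i = 0.16×2.0601 + 0.05×0.1637 + 0.28×1.4942 + 0.15×2.0496 + 0.13×1.1078 + 0.23×0.6269 = 1.3518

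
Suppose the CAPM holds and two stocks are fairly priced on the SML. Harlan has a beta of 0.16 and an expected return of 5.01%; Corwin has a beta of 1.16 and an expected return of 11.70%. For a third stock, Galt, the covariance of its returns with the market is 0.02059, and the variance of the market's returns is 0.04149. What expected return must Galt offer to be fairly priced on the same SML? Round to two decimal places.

MRP = (11.70% − 5.01%) / (1.16 − 0.16) = 6.6900%
R_f = 5.01% − 0.16 × 6.6900% = 3.9396%
β_Galt = Cov / Var(R_m) = 0.02059 / 0.04149 = 0.4963
E(R_Galt) = R_f + β × MRP = 3.9396% + 0.4963 × 6.6900% = 7.26%

7.26%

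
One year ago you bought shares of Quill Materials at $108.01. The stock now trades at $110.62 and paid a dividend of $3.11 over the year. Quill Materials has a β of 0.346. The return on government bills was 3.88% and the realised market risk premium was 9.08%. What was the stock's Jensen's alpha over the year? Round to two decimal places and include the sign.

-1.73%

Realised HPR = (P1 + D1 − P0) / P0 = (110.62 + 3.11 − 108.01) / 108.01 = 5.72 / 108.01 = 5.2958%
CAPM required = R_f + β·MRP = 3.88% + 0.346 × 9.08% = 7.02168%
α = realised − required = 5.2958% − 7.02168% = -1.73%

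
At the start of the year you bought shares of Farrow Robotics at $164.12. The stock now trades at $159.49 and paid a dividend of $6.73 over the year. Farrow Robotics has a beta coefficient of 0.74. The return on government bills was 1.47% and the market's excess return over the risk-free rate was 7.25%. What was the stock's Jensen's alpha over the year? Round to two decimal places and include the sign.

Realised HPR = (P1 + D1 − P0) / P0 = (159.49 + 6.73 − 164.12) / 164.12 = 2.10 / 164.12 = 1.2796%
CAPM required = R_f + β·MRP = 1.47% + 0.74 × 7.25% = 6.8350%
α = realised − required = 1.2796% − 6.8350% = -5.56%

-5.56%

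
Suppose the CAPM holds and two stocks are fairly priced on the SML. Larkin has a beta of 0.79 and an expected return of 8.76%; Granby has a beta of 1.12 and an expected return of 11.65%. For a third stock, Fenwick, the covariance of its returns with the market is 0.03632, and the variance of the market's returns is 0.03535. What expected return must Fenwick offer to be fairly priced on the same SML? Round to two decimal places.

MRP = (11.65% − 8.76%) / (1.12 − 0.79) = 8.7576%
R_f = 8.76% − 0.79 × 8.7576% = 1.8415%
β_Fenwick = Cov / Var(R_m) = 0.03632 / 0.03535 = 1.0274
E(R_Fenwick) = R_f + β × MRP = 1.8415% + 1.0274 × 8.7576% = 10.84%

10.84%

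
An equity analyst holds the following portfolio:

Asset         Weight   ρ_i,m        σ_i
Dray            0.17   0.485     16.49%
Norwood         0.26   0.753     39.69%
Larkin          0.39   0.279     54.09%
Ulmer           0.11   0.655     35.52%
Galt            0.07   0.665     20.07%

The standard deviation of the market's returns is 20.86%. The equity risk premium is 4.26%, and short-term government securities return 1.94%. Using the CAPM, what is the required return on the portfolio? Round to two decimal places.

β_Dray = 0.485 × 16.49% / 20.86% = 0.3834
β_Norwood = 0.753 × 39.69% / 20.86% = 1.4327
β_Larkin = 0.279 × 54.09% / 20.86% = 0.7234
β_Ulmer = 0.655 × 35.52% / 20.86% = 1.1153
β_Galt = 0.665 × 20.07% / 20.86% = 0.6398
β_P = Σ w_i β_i = 0.17×0.3834 + 0.26×1.4327 + 0.39×0.7234 + 0.11×1.1153 + 0.07×0.6398 = 0.8873
E(R_P) = R_f + β_P × MRP = 1.94% + 0.8873 × 4.26% = 5.72%

5.72%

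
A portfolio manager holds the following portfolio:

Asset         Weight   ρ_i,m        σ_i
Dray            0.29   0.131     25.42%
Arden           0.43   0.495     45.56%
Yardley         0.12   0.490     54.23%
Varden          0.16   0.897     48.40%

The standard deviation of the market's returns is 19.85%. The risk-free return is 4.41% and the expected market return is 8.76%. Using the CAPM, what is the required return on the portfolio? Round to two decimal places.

8.97%

β_Dray = 0.131 × 25.42% / 19.85% = 0.1678
β_Arden = 0.495 × 45.56% / 19.85% = 1.1361
β_Yardley = 0.490 × 54.23% / 19.85% = 1.3387
β_Varden = 0.897 × 48.40% / 19.85% = 2.1871
β_P = Σ w_i β_i = 0.29×0.1678 + 0.43×1.1361 + 0.12×1.3387 + 0.16×2.1871 = 1.0478
MRP = 8.76% − 4.41% = 4.35%
E(R_P) = R_f + β_P × MRP = 4.41% + 1.0478 × 4.35% = 8.97%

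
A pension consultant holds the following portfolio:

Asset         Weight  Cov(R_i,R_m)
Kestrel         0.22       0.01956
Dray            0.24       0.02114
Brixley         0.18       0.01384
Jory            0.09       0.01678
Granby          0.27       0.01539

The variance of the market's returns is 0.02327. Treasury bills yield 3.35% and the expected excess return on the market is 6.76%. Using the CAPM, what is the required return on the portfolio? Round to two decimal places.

β_Kestrel = 0.01956 / 0.02327 = 0.8406
β_Dray = 0.02114 / 0.02327 = 0.9085
β_Brixley = 0.01384 / 0.02327 = 0.5948
β_Jory = 0.01678 / 0.02327 = 0.7211
β_Granby = 0.01539 / 0.02327 = 0.6614
β_P = Σ w_i β_i = 0.22×0.8406 + 0.24×0.9085 + 0.18×0.5948 + 0.09×0.7211 + 0.27×0.6614 = 0.7535
E(R_P) = R_f + β_P × MRP = 3.35% + 0.7535 × 6.76% = 8.44%

8.44%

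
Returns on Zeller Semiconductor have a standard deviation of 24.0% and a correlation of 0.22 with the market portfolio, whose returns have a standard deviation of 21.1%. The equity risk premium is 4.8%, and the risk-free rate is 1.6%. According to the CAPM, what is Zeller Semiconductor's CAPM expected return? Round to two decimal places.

2.80%

β = ρ × σ_i / σ_m = 0.22 × 24.0% / 21.1% = 0.2502
E(R) = 1.6% + 0.2502 × 4.8% = 2.80%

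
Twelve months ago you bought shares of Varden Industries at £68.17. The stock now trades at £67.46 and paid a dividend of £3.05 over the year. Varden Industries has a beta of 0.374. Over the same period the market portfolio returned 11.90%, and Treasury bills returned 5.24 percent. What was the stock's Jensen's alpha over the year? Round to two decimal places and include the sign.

-4.30%

Realised HPR = (P1 + D1 − P0) / P0 = (67.46 + 3.05 − 68.17) / 68.17 = 2.34 / 68.17 = 3.4326%
MRP = 11.90% − 5.24% = 6.66%
CAPM required = R_f + β·MRP = 5.24% + 0.374 × 6.66% = 7.73084%
α = realised − required = 3.4326% − 7.73084% = -4.30%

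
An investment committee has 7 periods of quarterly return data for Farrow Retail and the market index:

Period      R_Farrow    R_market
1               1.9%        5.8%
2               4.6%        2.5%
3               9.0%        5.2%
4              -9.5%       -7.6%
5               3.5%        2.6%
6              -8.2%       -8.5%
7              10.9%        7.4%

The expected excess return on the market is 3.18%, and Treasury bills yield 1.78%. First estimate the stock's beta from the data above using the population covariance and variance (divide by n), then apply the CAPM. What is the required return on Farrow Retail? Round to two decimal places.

5.44%

Mean R_i = (1.9 + 4.6 + 9.0 − 9.5 + 3.5 − 8.2 + 10.9) / 7 = 1.7429%
Mean R_m = (5.8 + 2.5 + 5.2 − 7.6 + 2.6 − 8.5 + 7.4) / 7 = 1.0571%
Σ(R_i − R̄_i)(R_m − R̄_m) = 288.0829  ⇒  Cov = 288.0829 / 7 = 41.1547
Σ(R_m − R̄_m)² = 250.6371  ⇒  Var(R_m) = 250.6371 / 7 = 35.8053
β = Cov / Var(R_m) = 41.1547 / 35.8053 = 1.1494
E(R) = R_f + β × MRP = 1.78% + 1.1494 × 3.18% = 5.44%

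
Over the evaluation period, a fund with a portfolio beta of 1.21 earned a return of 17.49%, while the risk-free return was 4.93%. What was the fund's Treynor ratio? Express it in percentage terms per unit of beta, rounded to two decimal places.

10.38%

Treynor = (R_P − R_f) / β_P = (17.49% − 4.93%) / 1.2100 = 12.56% / 1.2100 = 10.38%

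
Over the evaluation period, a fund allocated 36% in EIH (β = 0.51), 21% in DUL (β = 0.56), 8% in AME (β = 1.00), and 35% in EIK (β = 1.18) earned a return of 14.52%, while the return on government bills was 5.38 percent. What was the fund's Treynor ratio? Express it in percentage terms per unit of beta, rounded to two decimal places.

11.51%

β_P = 0.36×0.51 + 0.21×0.56 + 0.08×1.00 + 0.35×1.18 = 0.7942
Treynor = (R_P − R_f) / β_P = (14.52% − 5.38%) / 0.7942 = 9.14% / 0.7942 = 11.51%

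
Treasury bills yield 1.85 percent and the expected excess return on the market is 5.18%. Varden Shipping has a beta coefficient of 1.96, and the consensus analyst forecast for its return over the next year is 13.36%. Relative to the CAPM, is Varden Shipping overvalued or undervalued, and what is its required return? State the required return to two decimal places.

Undervalued; required return 12.00%

Required return = R_f + β·MRP = 1.85% + 1.96 × 5.18% = 12.00%
Forecast 13.36% > required 12.00% → the stock plots above the SML → undervalued.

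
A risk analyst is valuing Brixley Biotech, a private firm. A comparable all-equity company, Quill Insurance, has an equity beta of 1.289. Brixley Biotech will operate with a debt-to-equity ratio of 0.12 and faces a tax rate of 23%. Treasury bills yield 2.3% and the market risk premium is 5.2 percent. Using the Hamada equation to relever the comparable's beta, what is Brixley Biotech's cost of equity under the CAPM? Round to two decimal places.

β_L = β_U × [1 + (1 − t)(D/E)] = 1.289 × [1 + (1 − 0.23) × 0.12]
    = 1.289 × [1 + 0.77 × 0.12] = 1.289 × 1.0924 = 1.4081
E(R) = R_f + β_L × MRP = 2.3% + 1.4081 × 5.2% = 9.62%

9.62%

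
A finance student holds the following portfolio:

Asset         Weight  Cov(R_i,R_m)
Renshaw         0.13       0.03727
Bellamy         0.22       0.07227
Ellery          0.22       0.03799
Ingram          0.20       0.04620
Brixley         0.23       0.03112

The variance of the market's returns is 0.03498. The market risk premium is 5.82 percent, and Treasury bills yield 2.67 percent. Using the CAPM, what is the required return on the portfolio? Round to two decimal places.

β_Renshaw = 0.03727 / 0.03498 = 1.0655
β_Bellamy = 0.07227 / 0.03498 = 2.0660
β_Ellery = 0.03799 / 0.03498 = 1.0860
β_Ingram = 0.04620 / 0.03498 = 1.3208
β_Brixley = 0.03112 / 0.03498 = 0.8897
β_P = Σ w_i β_i = 0.13×1.0655 + 0.22×2.0660 + 0.22×1.0860 + 0.20×1.3208 + 0.23×0.8897 = 1.3007
E(R_P) = R_f + β_P × MRP = 2.67% + 1.3007 × 5.82% = 10.24%

10.24%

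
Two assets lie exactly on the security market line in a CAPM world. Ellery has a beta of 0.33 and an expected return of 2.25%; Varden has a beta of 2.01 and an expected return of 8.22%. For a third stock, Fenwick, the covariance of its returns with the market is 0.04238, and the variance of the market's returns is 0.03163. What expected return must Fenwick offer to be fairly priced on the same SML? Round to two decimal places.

5.84%

MRP = (8.22% − 2.25%) / (2.01 − 0.33) = 3.5536%
R_f = 2.25% − 0.33 × 3.5536% = 1.0773%
β_Fenwick = Cov / Var(R_m) = 0.04238 / 0.03163 = 1.3399
E(R_Fenwick) = R_f + β × MRP = 1.0773% + 1.3399 × 3.5536% = 5.84%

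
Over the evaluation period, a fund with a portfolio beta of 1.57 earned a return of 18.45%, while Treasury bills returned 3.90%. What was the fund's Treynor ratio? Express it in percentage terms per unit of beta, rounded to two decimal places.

Treynor = (R_P − R_f) / β_P = (18.45% − 3.90%) / 1.5700 = 14.55% / 1.5700 = 9.27%

9.27%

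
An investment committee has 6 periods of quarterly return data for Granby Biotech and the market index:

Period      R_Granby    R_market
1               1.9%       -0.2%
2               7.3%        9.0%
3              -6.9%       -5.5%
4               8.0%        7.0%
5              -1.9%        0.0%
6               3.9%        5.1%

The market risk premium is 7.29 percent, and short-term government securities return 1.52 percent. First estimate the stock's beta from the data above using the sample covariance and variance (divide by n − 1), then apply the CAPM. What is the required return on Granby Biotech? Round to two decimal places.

Mean R_i = (1.9 + 7.3 − 6.9 + 8.0 − 1.9 + 3.9) / 6 = 2.0500%
Mean R_m = (-0.2 + 9.0 − 5.5 + 7.0 + 0.0 + 5.1) / 6 = 2.5667%
Σ(R_i − R̄_i)(R_m − R̄_m) = 147.5900  ⇒  Cov = 147.5900 / 5 = 29.5180
Σ(R_m − R̄_m)² = 146.7733  ⇒  Var(R_m) = 146.7733 / 5 = 29.3547
β = Cov / Var(R_m) = 29.5180 / 29.3547 = 1.0056
E(R) = R_f + β × MRP = 1.52% + 1.0056 × 7.29% = 8.85%

8.85%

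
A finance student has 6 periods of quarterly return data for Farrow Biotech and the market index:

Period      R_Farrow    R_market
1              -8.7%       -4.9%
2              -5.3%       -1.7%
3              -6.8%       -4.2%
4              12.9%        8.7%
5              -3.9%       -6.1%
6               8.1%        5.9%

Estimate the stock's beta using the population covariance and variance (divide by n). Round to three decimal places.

Mean R_i = (-8.7 − 5.3 − 6.8 + 12.9 − 3.9 + 8.1) / 6 = -0.6167%
Mean R_m = (-4.9 − 1.7 − 4.2 + 8.7 − 6.1 + 5.9) / 6 = -0.3833%
Σ(R_i − R̄_i)(R_m − R̄_m) = 262.5917  ⇒  Cov = 262.5917 / 6 = 43.7653
Σ(R_m − R̄_m)² = 191.3683  ⇒  Var(R_m) = 191.3683 / 6 = 31.8947
β = Cov / Var(R_m) = 43.7653 / 31.8947 = 1.3722

1.372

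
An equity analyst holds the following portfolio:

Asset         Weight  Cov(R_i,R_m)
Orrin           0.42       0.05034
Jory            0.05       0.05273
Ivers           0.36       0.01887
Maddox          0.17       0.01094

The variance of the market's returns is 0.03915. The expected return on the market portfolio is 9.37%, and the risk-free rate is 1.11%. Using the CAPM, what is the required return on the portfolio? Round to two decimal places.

7.95%

β_Orrin = 0.05034 / 0.03915 = 1.2858
β_Jory = 0.05273 / 0.03915 = 1.3469
β_Ivers = 0.01887 / 0.03915 = 0.4820
β_Maddox = 0.01094 / 0.03915 = 0.2794
β_P = Σ w_i β_i = 0.42×1.2858 + 0.05×1.3469 + 0.36×0.4820 + 0.17×0.2794 = 0.8284
MRP = 9.37% − 1.11% = 8.26%
E(R_P) = R_f + β_P × MRP = 1.11% + 0.8284 × 8.26% = 7.95%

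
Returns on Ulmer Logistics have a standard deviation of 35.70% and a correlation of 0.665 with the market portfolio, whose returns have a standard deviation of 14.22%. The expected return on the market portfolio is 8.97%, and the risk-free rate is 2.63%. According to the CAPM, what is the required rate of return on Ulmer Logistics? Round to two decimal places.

β = ρ × σ_i / σ_m = 0.665 × 35.70% / 14.22% = 1.6695
MRP = 8.97% − 2.63% = 6.34%
E(R) = 2.63% + 1.6695 × 6.34% = 13.21%

13.21%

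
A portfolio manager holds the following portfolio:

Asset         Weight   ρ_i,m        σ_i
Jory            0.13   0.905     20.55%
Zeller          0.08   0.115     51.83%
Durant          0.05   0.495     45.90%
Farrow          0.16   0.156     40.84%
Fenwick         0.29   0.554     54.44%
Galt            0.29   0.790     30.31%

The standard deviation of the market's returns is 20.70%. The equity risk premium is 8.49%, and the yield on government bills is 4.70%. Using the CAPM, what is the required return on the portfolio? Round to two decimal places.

13.21%

β_Jory = 0.905 × 20.55% / 20.70% = 0.8984
β_Zeller = 0.115 × 51.83% / 20.70% = 0.2879
β_Durant = 0.495 × 45.90% / 20.70% = 1.0976
β_Farrow = 0.156 × 40.84% / 20.70% = 0.3078
β_Fenwick = 0.554 × 54.44% / 20.70% = 1.4570
β_Galt = 0.790 × 30.31% / 20.70% = 1.1568
β_P = Σ w_i β_i = 0.13×0.8984 + 0.08×0.2879 + 0.05×1.0976 + 0.16×0.3078 + 0.29×1.4570 + 0.29×1.1568 = 1.0020
E(R_P) = R_f + β_P × MRP = 4.70% + 1.0020 × 8.49% = 13.21%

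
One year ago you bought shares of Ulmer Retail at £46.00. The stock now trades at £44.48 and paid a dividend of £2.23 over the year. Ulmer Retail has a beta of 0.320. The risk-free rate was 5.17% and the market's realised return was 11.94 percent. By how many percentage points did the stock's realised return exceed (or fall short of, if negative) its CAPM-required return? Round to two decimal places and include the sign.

-5.79%

Realised HPR = (P1 + D1 − P0) / P0 = (44.48 + 2.23 − 46.00) / 46.00 = 0.71 / 46.00 = 1.5435%
MRP = 11.94% − 5.17% = 6.77%
CAPM required = R_f + β·MRP = 5.17% + 0.320 × 6.77% = 7.33640%
α = realised − required = 1.5435% − 7.33640% = -5.79%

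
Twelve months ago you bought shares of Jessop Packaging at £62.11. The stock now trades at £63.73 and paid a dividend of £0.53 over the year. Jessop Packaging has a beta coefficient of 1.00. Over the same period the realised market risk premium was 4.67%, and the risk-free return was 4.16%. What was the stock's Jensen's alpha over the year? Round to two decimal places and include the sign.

-5.37%

Realised HPR = (P1 + D1 − P0) / P0 = (63.73 + 0.53 − 62.11) / 62.11 = 2.15 / 62.11 = 3.4616%
CAPM required = R_f + β·MRP = 4.16% + 1.00 × 4.67% = 8.8300%
α = realised − required = 3.4616% − 8.8300% = -5.37%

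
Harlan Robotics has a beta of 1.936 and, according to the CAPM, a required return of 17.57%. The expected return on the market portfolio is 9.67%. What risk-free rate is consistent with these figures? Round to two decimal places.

E(R) = R_f + β(E(R_m) − R_f) = R_f(1 − β) + β·E(R_m)
17.57% = R_f × (1 − 1.936) + 1.936 × 9.67%
17.57% = R_f × -0.936 + 18.72112%
R_f = (17.57% − 18.72112%) / -0.936 = 1.23%

1.23%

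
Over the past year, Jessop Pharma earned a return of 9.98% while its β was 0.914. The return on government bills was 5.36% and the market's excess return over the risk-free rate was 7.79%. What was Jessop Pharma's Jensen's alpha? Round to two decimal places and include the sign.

-2.50%

CAPM benchmark = R_f + β(R_m − R_f) = 5.36% + 0.914 × 7.79% = 12.48006%
α = actual − benchmark = 9.98% − 12.48006% = -2.50%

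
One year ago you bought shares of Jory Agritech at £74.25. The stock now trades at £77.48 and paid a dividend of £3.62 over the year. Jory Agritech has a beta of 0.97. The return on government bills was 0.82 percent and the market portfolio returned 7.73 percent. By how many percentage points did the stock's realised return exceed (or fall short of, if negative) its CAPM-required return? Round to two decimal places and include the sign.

+1.70%

Realised HPR = (P1 + D1 − P0) / P0 = (77.48 + 3.62 − 74.25) / 74.25 = 6.85 / 74.25 = 9.2256%
MRP = 7.73% − 0.82% = 6.91%
CAPM required = R_f + β·MRP = 0.82% + 0.97 × 6.91% = 7.5227%
α = realised − required = 9.2256% − 7.5227% = +1.70%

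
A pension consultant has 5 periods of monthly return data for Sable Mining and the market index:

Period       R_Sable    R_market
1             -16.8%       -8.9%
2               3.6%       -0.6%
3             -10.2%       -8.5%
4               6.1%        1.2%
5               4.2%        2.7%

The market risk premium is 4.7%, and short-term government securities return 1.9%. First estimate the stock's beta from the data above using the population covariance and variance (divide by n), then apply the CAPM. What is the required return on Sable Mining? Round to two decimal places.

Mean R_i = (-16.8 + 3.6 − 10.2 + 6.1 + 4.2) / 5 = -2.6200%
Mean R_m = (-8.9 − 0.6 − 8.5 + 1.2 + 2.7) / 5 = -2.8200%
Σ(R_i − R̄_i)(R_m − R̄_m) = 215.7780  ⇒  Cov = 215.7780 / 5 = 43.1556
Σ(R_m − R̄_m)² = 120.7880  ⇒  Var(R_m) = 120.7880 / 5 = 24.1576
β = Cov / Var(R_m) = 43.1556 / 24.1576 = 1.7864
E(R) = R_f + β × MRP = 1.9% + 1.7864 × 4.7% = 10.30%

10.30%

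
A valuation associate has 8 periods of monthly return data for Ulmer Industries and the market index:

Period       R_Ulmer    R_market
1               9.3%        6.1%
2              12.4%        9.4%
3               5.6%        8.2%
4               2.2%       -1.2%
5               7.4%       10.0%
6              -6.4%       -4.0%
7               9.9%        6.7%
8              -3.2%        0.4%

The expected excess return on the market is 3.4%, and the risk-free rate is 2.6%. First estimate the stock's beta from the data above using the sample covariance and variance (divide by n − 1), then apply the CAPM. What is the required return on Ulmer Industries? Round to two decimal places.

6.32%

Mean R_i = (9.3 + 12.4 + 5.6 + 2.2 + 7.4 − 6.4 + 9.9 − 3.2) / 8 = 4.6500%
Mean R_m = (6.1 + 9.4 + 8.2 − 1.2 + 10.0 − 4.0 + 6.7 + 0.4) / 8 = 4.4500%
Σ(R_i − R̄_i)(R_m − R̄_m) = 215.6800  ⇒  Cov = 215.6800 / 7 = 30.8114
Σ(R_m − R̄_m)² = 196.8800  ⇒  Var(R_m) = 196.8800 / 7 = 28.1257
β = Cov / Var(R_m) = 30.8114 / 28.1257 = 1.0955
E(R) = R_f + β × MRP = 2.6% + 1.0955 × 3.4% = 6.32%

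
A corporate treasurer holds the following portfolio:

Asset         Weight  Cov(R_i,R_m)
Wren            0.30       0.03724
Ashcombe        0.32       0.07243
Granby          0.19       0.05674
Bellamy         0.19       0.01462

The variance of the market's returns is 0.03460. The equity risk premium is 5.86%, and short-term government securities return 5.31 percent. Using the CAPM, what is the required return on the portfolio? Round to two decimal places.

β_Wren = 0.03724 / 0.03460 = 1.0763
β_Ashcombe = 0.07243 / 0.03460 = 2.0934
β_Granby = 0.05674 / 0.03460 = 1.6399
β_Bellamy = 0.01462 / 0.03460 = 0.4225
β_P = Σ w_i β_i = 0.30×1.0763 + 0.32×2.0934 + 0.19×1.6399 + 0.19×0.4225 = 1.3846
E(R_P) = R_f + β_P × MRP = 5.31% + 1.3846 × 5.86% = 13.42%

13.42%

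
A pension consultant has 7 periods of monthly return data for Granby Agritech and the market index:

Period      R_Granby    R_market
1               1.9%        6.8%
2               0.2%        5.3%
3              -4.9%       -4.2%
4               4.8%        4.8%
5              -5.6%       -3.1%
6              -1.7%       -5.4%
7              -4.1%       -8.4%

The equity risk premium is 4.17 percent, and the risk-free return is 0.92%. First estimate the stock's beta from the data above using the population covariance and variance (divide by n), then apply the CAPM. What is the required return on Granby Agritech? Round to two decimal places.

Mean R_i = (1.9 + 0.2 − 4.9 + 4.8 − 5.6 − 1.7 − 4.1) / 7 = -1.3429%
Mean R_m = (6.8 + 5.3 − 4.2 + 4.8 − 3.1 − 5.4 − 8.4) / 7 = -0.6000%
Σ(R_i − R̄_i)(R_m − R̄_m) = 112.9400  ⇒  Cov = 112.9400 / 7 = 16.1343
Σ(R_m − R̄_m)² = 221.8200  ⇒  Var(R_m) = 221.8200 / 7 = 31.6886
β = Cov / Var(R_m) = 16.1343 / 31.6886 = 0.5092
E(R) = R_f + β × MRP = 0.92% + 0.5092 × 4.17% = 3.04%

3.04%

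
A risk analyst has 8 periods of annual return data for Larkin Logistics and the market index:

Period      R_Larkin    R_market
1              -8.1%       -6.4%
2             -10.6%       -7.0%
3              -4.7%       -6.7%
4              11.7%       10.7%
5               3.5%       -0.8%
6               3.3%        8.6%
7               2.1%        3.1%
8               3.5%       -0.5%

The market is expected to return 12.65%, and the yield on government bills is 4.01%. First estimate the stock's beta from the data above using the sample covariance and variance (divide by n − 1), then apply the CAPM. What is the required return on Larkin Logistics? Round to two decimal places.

Mean R_i = (-8.1 − 10.6 − 4.7 + 11.7 + 3.5 + 3.3 + 2.1 + 3.5) / 8 = 0.0875%
Mean R_m = (-6.4 − 7.0 − 6.7 + 10.7 − 0.8 + 8.6 + 3.1 − 0.5) / 8 = 0.1250%
Σ(R_i − R̄_i)(R_m − R̄_m) = 312.9725  ⇒  Cov = 312.9725 / 7 = 44.7104
Σ(R_m − R̄_m)² = 333.6750  ⇒  Var(R_m) = 333.6750 / 7 = 47.6679
β = Cov / Var(R_m) = 44.7104 / 47.6679 = 0.9380
MRP = 12.65% − 4.01% = 8.64%
E(R) = R_f + β × MRP = 4.01% + 0.9380 × 8.64% = 12.11%

12.11%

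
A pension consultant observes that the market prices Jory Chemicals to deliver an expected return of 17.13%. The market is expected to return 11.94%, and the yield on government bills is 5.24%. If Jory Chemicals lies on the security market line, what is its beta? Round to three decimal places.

MRP = 11.94% − 5.24% = 6.70%
β = (E(R) − R_f) / MRP = (17.13% − 5.24%) / 6.70% = 11.89% / 6.70% = 1.775

1.775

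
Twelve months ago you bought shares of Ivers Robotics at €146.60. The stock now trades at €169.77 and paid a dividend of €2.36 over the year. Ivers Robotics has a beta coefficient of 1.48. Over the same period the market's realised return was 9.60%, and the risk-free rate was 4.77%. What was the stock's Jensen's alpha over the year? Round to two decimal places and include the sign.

Realised HPR = (P1 + D1 − P0) / P0 = (169.77 + 2.36 − 146.60) / 146.60 = 25.53 / 146.60 = 17.4147%
MRP = 9.60% − 4.77% = 4.83%
CAPM required = R_f + β·MRP = 4.77% + 1.48 × 4.83% = 11.9184%
α = realised − required = 17.4147% − 11.9184% = +5.50%

+5.50%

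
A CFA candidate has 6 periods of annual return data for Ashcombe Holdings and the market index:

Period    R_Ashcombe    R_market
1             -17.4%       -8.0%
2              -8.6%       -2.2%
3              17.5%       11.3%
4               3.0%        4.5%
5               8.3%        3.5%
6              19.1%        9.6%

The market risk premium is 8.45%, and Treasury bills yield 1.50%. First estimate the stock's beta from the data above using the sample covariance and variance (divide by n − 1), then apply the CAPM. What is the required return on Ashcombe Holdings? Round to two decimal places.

18.00%

Mean R_i = (-17.4 − 8.6 + 17.5 + 3.0 + 8.3 + 19.1) / 6 = 3.6500%
Mean R_m = (-8.0 − 2.2 + 11.3 + 4.5 + 3.5 + 9.6) / 6 = 3.1167%
Σ(R_i − R̄_i)(R_m − R̄_m) = 513.5250  ⇒  Cov = 513.5250 / 5 = 102.7050
Σ(R_m − R̄_m)² = 262.9083  ⇒  Var(R_m) = 262.9083 / 5 = 52.5817
β = Cov / Var(R_m) = 102.7050 / 52.5817 = 1.9532
E(R) = R_f + β × MRP = 1.50% + 1.9532 × 8.45% = 18.00%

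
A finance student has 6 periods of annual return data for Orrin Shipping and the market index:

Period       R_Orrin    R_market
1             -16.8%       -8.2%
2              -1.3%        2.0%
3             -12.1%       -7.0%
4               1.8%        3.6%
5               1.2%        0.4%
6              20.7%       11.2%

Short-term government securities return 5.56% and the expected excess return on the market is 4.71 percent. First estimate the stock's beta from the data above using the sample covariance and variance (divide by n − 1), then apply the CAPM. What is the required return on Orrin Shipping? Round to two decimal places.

13.97%

Mean R_i = (-16.8 − 1.3 − 12.1 + 1.8 + 1.2 + 20.7) / 6 = -1.0833%
Mean R_m = (-8.2 + 2.0 − 7.0 + 3.6 + 0.4 + 11.2) / 6 = 0.3333%
Σ(R_i − R̄_i)(R_m − R̄_m) = 460.8267  ⇒  Cov = 460.8267 / 5 = 92.1653
Σ(R_m − R̄_m)² = 258.1333  ⇒  Var(R_m) = 258.1333 / 5 = 51.6267
β = Cov / Var(R_m) = 92.1653 / 51.6267 = 1.7852
E(R) = R_f + β × MRP = 5.56% + 1.7852 × 4.71% = 13.97%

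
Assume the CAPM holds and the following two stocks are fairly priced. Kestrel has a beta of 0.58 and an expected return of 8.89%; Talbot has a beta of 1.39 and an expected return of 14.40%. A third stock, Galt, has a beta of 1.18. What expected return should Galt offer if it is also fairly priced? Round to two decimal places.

12.97%

MRP (SML slope) = (14.40% − 8.89%) / (1.39 − 0.58) = 5.51% / 0.81 = 6.8025%
R_f (intercept) = 8.89% − 0.58 × 6.8025% = 4.9446%
E(R_Galt) = R_f + β × MRP = 4.9446% + 1.18 × 6.8025% = 12.97%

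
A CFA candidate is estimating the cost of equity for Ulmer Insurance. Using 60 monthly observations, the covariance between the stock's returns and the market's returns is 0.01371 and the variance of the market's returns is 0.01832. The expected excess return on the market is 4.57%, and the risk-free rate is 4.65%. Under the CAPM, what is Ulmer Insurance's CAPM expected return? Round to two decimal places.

8.07%

β = Cov(R_i, R_m) / Var(R_m) = 0.01371 / 0.01832 = 0.7484
E(R) = R_f + β × MRP = 4.65% + 0.7484 × 4.57% = 8.07%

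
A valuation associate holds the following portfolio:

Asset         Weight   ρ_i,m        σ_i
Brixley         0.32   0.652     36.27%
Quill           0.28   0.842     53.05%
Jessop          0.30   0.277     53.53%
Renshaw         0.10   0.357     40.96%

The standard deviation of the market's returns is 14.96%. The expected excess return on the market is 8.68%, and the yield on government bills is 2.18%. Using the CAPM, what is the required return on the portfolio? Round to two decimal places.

β_Brixley = 0.652 × 36.27% / 14.96% = 1.5808
β_Quill = 0.842 × 53.05% / 14.96% = 2.9858
β_Jessop = 0.277 × 53.53% / 14.96% = 0.9912
β_Renshaw = 0.357 × 40.96% / 14.96% = 0.9775
β_P = Σ w_i β_i = 0.32×1.5808 + 0.28×2.9858 + 0.30×0.9912 + 0.10×0.9775 = 1.7370
E(R_P) = R_f + β_P × MRP = 2.18% + 1.7370 × 8.68% = 17.26%

17.26%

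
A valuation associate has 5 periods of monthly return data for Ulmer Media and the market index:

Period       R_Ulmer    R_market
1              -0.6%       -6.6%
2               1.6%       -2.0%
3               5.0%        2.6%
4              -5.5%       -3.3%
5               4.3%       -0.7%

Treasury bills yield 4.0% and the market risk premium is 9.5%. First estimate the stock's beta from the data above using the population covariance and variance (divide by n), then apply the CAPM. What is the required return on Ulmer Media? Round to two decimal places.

12.00%

Mean R_i = (-0.6 + 1.6 + 5.0 − 5.5 + 4.3) / 5 = 0.9600%
Mean R_m = (-6.6 − 2.0 + 2.6 − 3.3 − 0.7) / 5 = -2.0000%
Σ(R_i − R̄_i)(R_m − R̄_m) = 38.5000  ⇒  Cov = 38.5000 / 5 = 7.7000
Σ(R_m − R̄_m)² = 45.7000  ⇒  Var(R_m) = 45.7000 / 5 = 9.1400
β = Cov / Var(R_m) = 7.7000 / 9.1400 = 0.8425
E(R) = R_f + β × MRP = 4.0% + 0.8425 × 9.5% = 12.00%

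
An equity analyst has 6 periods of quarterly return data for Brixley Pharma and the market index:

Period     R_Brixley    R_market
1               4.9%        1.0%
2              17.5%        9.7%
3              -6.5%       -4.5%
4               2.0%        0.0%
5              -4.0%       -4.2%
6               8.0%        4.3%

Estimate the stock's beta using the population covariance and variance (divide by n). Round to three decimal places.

1.602

Mean R_i = (4.9 + 17.5 − 6.5 + 2.0 − 4.0 + 8.0) / 6 = 3.6500%
Mean R_m = (1.0 + 9.7 − 4.5 + 0.0 − 4.2 + 4.3) / 6 = 1.0500%
Σ(R_i − R̄_i)(R_m − R̄_m) = 232.1050  ⇒  Cov = 232.1050 / 6 = 38.6842
Σ(R_m − R̄_m)² = 144.8550  ⇒  Var(R_m) = 144.8550 / 6 = 24.1425
β = Cov / Var(R_m) = 38.6842 / 24.1425 = 1.6023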